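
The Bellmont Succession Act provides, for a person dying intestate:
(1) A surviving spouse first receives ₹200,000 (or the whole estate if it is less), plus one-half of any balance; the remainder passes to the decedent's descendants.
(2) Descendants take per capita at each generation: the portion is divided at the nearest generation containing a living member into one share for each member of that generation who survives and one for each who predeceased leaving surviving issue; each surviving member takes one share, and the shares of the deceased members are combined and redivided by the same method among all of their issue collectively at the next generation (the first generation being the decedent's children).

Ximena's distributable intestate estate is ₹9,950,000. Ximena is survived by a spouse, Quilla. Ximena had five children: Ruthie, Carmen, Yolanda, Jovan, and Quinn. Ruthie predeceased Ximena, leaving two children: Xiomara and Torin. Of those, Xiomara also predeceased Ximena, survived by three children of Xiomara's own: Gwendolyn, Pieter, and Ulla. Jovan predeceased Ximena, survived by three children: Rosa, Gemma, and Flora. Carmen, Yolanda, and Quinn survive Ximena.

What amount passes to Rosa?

Rosa receives ₹390,000.

Quilla first takes ₹200,000, leaving a balance of ₹9,750,000. Quilla then takes one-half of the balance (₹4,875,000), for a total of ₹5,075,000. The remaining ₹4,875,000 passes to the descendants.
The descendants' portion (₹4,875,000) is divided at the children's generation into 5 shares of ₹975,000. Carmen, Yolanda, and Quinn each take ₹975,000. The 2 shares of the deceased (Ruthie and Jovan) are combined into a pool of ₹1,950,000.
That pool (₹1,950,000) is divided at the grandchildren's generation into 5 shares of ₹390,000. Torin, Rosa, Gemma, and Flora each take ₹390,000. The remaining share for the deceased Xiomara (₹390,000) is carried to the next generation.
That pool (₹390,000) is divided at the great-grandchildren's generation equally among Gwendolyn, Pieter, and Ulla: ₹130,000 each.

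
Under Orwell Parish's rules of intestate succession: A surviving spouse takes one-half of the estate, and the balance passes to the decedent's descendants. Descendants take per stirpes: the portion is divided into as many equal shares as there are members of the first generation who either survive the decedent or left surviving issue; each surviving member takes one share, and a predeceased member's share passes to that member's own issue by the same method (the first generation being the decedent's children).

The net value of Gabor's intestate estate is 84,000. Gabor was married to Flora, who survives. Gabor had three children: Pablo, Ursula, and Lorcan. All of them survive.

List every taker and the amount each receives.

Flora takes one-half of 84,000 = 42,000. The remaining 42,000 passes to the descendants.
The descendants' portion (42,000) is divided into 3 shares of 14,000: Pablo, Ursula, and Lorcan each take 14,000.

Flora: 42,000; Pablo: 14,000; Ursula: 14,000; Lorcan: 14,000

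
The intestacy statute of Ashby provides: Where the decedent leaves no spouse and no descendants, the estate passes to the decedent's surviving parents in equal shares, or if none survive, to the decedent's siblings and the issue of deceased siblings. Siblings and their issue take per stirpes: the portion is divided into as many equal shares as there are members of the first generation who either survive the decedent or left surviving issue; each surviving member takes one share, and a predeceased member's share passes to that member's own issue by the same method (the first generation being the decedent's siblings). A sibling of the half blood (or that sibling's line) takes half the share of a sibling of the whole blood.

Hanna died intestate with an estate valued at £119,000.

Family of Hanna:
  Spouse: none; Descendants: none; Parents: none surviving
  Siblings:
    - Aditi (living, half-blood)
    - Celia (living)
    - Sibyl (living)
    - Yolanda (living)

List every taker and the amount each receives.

The entire £119,000 passes to the siblings and their issue.
Counting each half-blood sibling's line as half a unit, there are 7/2 units in £119,000, so one unit is £34,000. Whole-blood lines (Celia, Sibyl, and Yolanda) take £34,000 each; half-blood lines (Aditi) take £17,000 each.

Aditi: £17,000; Celia: £34,000; Sibyl: £34,000; Yolanda: £34,000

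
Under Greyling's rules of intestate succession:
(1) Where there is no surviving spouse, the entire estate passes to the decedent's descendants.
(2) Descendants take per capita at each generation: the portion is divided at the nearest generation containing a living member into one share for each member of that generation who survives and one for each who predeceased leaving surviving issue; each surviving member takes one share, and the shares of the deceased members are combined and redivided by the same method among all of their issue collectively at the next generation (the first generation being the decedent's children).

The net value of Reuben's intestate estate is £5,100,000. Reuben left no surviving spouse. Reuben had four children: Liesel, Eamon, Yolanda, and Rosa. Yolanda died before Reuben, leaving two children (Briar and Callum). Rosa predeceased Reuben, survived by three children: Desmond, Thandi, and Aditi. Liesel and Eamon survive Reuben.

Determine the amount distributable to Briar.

Briar receives £510,000.

The entire £5,100,000 passes to the descendants.
That amount (£5,100,000) is divided at the children's generation into 4 shares of £1,275,000. Liesel and Eamon each take £1,275,000. The 2 shares of the deceased (Yolanda and Rosa) are combined into a pool of £2,550,000.
That pool (£2,550,000) is divided at the grandchildren's generation equally among Briar, Callum, Desmond, Thandi, and Aditi: £510,000 each.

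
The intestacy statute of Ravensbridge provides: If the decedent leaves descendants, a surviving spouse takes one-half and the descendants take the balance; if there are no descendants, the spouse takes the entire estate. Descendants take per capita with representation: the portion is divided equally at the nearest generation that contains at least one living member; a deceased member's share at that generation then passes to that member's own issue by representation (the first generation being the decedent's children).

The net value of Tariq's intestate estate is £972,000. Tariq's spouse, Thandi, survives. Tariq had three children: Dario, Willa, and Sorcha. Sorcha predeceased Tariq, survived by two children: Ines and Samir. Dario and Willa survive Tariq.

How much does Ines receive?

Thandi takes one-half of £972,000 = £486,000. The remaining £486,000 passes to the descendants.
The descendants' portion (£486,000) is divided into 3 shares of £162,000: Dario and Willa each take £162,000; Sorcha's £162,000 share passes to Sorcha's issue.
Sorcha's share (£162,000) is divided into 2 shares of £81,000: Ines and Samir each take £81,000.

Ines receives £81,000.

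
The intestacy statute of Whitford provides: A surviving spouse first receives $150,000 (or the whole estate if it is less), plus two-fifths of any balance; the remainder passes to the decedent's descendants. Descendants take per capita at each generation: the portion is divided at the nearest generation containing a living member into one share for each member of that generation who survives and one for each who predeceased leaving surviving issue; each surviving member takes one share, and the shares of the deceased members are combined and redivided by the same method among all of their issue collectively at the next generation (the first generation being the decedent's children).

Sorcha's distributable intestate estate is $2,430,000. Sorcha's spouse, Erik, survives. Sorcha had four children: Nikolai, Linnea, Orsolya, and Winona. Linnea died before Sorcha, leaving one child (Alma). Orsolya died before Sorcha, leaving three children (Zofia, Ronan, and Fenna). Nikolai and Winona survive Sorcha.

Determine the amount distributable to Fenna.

Fenna receives $171,000.

Erik first takes $150,000, leaving a balance of $2,280,000. Erik then takes two-fifths of the balance ($912,000), for a total of $1,062,000. The remaining $1,368,000 passes to the descendants.
The descendants' portion ($1,368,000) is divided at the children's generation into 4 shares of $342,000. Nikolai and Winona each take $342,000. The 2 shares of the deceased (Linnea and Orsolya) are combined into a pool of $684,000.
That pool ($684,000) is divided at the grandchildren's generation equally among Alma, Zofia, Ronan, and Fenna: $171,000 each.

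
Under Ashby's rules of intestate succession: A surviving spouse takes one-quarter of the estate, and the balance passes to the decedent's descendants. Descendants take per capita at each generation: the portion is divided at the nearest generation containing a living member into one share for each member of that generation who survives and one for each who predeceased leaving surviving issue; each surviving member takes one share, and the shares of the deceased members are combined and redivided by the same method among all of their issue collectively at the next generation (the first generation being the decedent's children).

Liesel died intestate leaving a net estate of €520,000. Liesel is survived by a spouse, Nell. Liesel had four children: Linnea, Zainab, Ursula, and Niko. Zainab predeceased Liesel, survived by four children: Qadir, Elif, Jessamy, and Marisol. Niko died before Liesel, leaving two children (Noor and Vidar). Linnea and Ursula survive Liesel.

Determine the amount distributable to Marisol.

Nell takes one-quarter of €520,000 = €130,000. The remaining €390,000 passes to the descendants.
The descendants' portion (€390,000) is divided at the children's generation into 4 shares of €97,500. Linnea and Ursula each take €97,500. The 2 shares of the deceased (Zainab and Niko) are combined into a pool of €195,000.
That pool (€195,000) is divided at the grandchildren's generation equally among Qadir, Elif, Jessamy, Marisol, Noor, and Vidar: €32,500 each.

Marisol receives €32,500.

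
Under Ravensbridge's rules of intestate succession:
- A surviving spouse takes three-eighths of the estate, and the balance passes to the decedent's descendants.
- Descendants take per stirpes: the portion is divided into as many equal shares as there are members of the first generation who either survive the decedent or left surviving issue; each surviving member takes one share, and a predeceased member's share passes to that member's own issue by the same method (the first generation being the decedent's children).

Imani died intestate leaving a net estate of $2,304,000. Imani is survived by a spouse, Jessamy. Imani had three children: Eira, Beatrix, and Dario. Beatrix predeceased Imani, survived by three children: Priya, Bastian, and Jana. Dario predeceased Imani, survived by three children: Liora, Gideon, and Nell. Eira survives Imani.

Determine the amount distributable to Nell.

Nell receives $160,000.

Jessamy takes three-eighths of $2,304,000 = $864,000. The remaining $1,440,000 passes to the descendants.
The descendants' portion ($1,440,000) is divided into 3 shares of $480,000: Eira takes $480,000; Beatrix's $480,000 share passes to Beatrix's issue; Dario's $480,000 share passes to Dario's issue.
Beatrix's share ($480,000) is divided into 3 shares of $160,000: Priya, Bastian, and Jana each take $160,000.
Dario's share ($480,000) is divided into 3 shares of $160,000: Liora, Gideon, and Nell each take $160,000.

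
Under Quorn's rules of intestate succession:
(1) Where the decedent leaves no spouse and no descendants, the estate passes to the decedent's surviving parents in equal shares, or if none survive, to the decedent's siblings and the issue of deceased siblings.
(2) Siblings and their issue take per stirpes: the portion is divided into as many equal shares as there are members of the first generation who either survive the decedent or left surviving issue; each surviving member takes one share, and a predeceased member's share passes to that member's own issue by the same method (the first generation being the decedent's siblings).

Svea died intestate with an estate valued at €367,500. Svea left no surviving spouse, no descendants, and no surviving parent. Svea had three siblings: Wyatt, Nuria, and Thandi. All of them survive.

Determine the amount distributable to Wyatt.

The entire €367,500 passes to the siblings and their issue.
That amount (€367,500) is divided into 3 shares of €122,500: Wyatt, Nuria, and Thandi each take €122,500.

Wyatt receives €122,500.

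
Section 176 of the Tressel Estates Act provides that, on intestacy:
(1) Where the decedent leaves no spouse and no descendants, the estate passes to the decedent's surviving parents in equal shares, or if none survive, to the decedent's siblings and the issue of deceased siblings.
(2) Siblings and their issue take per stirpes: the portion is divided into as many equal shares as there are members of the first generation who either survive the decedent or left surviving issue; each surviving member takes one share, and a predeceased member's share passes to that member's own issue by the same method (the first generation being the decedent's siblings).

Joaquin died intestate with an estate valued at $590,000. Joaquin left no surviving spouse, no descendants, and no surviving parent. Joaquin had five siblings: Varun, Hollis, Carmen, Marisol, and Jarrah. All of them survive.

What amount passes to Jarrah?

The entire $590,000 passes to the siblings and their issue.
That amount ($590,000) is divided into 5 shares of $118,000: Varun, Hollis, Carmen, Marisol, and Jarrah each take $118,000.

Jarrah receives $118,000.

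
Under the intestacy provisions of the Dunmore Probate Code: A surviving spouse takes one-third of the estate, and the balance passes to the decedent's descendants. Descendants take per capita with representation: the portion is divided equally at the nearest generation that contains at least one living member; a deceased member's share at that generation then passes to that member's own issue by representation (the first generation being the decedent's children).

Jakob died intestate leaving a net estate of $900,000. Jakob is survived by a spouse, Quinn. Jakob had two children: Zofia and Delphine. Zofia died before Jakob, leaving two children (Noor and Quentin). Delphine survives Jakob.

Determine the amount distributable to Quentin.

Quentin receives $150,000.

Quinn takes one-third of $900,000 = $300,000. The remaining $600,000 passes to the descendants.
The descendants' portion ($600,000) is divided into 2 shares of $300,000: Delphine takes $300,000; Zofia's $300,000 share passes to Zofia's issue.
Zofia's share ($300,000) is divided into 2 shares of $150,000: Noor and Quentin each take $150,000.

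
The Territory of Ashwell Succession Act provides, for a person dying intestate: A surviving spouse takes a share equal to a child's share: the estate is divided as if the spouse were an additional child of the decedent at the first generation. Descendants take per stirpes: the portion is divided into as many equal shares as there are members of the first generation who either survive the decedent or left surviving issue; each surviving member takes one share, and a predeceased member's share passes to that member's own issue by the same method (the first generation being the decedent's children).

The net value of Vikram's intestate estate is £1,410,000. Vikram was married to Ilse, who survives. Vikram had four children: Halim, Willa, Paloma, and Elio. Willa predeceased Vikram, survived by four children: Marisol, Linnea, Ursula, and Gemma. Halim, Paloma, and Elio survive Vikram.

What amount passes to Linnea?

The spouse counts as an additional share at the children's level, so there are 5 primary shares of £282,000. Ilse takes one such share (£282,000).
The children's combined portion (£1,128,000) is divided into 4 shares of £282,000: Halim, Paloma, and Elio each take £282,000; Willa's £282,000 share passes to Willa's issue.
Willa's share (£282,000) is divided into 4 shares of £70,500: Marisol, Linnea, Ursula, and Gemma each take £70,500.

Linnea receives £70,500.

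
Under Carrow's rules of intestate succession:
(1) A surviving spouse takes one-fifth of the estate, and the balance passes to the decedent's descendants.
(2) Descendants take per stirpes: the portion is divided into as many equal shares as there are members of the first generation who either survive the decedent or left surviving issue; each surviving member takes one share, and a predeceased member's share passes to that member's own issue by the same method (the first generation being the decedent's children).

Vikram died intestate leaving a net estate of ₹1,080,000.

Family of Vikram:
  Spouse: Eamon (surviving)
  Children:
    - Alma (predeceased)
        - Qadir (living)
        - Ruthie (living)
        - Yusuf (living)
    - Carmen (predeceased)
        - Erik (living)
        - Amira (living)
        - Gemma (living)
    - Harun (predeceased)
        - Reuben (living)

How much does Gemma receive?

Eamon takes one-fifth of ₹1,080,000 = ₹216,000. The remaining ₹864,000 passes to the descendants.
The descendants' portion (₹864,000) is divided into 3 shares of ₹288,000: Alma's ₹288,000 share passes to Alma's issue; Carmen's ₹288,000 share passes to Carmen's issue; Harun's ₹288,000 share passes to Harun's issue.
Alma's share (₹288,000) is divided into 3 shares of ₹96,000: Qadir, Ruthie, and Yusuf each take ₹96,000.
Carmen's share (₹288,000) is divided into 3 shares of ₹96,000: Erik, Amira, and Gemma each take ₹96,000.
Harun's share (₹288,000) passes entirely to Reuben.

Gemma receives ₹96,000.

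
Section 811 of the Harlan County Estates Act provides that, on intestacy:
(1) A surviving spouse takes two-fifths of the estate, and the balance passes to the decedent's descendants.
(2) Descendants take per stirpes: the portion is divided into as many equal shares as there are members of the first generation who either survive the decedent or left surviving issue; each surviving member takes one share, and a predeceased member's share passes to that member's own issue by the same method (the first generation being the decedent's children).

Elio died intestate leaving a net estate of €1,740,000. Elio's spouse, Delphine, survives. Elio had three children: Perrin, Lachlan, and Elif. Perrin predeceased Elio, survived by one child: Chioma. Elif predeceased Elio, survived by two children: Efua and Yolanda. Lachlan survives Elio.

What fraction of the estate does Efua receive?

Delphine takes two-fifths of €1,740,000 = €696,000. The remaining €1,044,000 passes to the descendants.
The descendants' portion (€1,044,000) is divided into 3 shares of €348,000: Lachlan takes €348,000; Perrin's €348,000 share passes to Perrin's issue; Elif's €348,000 share passes to Elif's issue.
Perrin's share (€348,000) passes entirely to Chioma.
Elif's share (€348,000) is divided into 2 shares of €174,000: Efua and Yolanda each take €174,000.

Efua receives 1/10 of the estate.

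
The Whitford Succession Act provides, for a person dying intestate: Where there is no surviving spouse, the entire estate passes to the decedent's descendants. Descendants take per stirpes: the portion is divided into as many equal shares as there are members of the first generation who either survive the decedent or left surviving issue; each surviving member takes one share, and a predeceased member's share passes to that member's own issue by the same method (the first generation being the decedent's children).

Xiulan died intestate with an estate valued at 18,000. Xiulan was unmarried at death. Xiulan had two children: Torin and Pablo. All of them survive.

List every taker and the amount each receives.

Torin: 9,000; Pablo: 9,000

The entire 18,000 passes to the descendants.
That amount (18,000) is divided into 2 shares of 9,000: Torin and Pablo each take 9,000.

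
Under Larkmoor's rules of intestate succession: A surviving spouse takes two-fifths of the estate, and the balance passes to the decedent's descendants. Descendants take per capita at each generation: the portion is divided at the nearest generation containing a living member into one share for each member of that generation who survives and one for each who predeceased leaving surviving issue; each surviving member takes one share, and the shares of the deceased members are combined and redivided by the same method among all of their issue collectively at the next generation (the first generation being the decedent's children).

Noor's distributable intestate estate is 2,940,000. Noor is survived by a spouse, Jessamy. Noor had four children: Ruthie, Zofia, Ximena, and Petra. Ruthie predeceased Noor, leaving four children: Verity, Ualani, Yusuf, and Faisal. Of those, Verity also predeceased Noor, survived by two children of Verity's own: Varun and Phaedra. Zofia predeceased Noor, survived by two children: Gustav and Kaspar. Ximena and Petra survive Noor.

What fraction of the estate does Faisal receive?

Faisal receives 1/20 of the estate.

Jessamy takes two-fifths of 2,940,000 = 1,176,000. The remaining 1,764,000 passes to the descendants.
The descendants' portion (1,764,000) is divided at the children's generation into 4 shares of 441,000. Ximena and Petra each take 441,000. The 2 shares of the deceased (Ruthie and Zofia) are combined into a pool of 882,000.
That pool (882,000) is divided at the grandchildren's generation into 6 shares of 147,000. Ualani, Yusuf, Faisal, Gustav, and Kaspar each take 147,000. The remaining share for the deceased Verity (147,000) is carried to the next generation.
That pool (147,000) is divided at the great-grandchildren's generation equally among Varun and Phaedra: 73,500 each.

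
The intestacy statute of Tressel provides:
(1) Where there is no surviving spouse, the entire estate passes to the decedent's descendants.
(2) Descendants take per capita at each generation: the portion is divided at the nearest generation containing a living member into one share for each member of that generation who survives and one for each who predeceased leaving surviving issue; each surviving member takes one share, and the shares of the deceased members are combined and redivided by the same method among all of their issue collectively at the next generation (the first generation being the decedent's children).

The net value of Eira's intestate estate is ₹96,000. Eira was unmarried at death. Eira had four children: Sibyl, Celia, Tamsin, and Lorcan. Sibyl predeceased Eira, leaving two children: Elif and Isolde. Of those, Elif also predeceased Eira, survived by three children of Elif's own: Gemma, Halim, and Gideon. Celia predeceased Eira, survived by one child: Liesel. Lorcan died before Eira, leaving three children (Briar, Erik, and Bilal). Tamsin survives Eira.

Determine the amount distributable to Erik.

Erik receives ₹12,000.

The entire ₹96,000 passes to the descendants.
That amount (₹96,000) is divided at the children's generation into 4 shares of ₹24,000. Tamsin takes ₹24,000. The 3 shares of the deceased (Sibyl, Celia, and Lorcan) are combined into a pool of ₹72,000.
That pool (₹72,000) is divided at the grandchildren's generation into 6 shares of ₹12,000. Isolde, Liesel, Briar, Erik, and Bilal each take ₹12,000. The remaining share for the deceased Elif (₹12,000) is carried to the next generation.
That pool (₹12,000) is divided at the great-grandchildren's generation equally among Gemma, Halim, and Gideon: ₹4,000 each.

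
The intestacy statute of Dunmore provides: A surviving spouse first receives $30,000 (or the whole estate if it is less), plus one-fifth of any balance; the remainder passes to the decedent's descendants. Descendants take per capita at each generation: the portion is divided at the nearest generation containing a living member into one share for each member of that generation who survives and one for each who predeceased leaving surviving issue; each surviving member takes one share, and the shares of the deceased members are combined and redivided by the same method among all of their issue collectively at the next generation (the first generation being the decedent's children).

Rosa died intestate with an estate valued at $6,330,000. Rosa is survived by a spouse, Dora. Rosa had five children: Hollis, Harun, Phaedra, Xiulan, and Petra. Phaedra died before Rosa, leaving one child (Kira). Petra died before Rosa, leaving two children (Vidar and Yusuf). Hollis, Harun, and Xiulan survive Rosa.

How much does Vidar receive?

Vidar receives $672,000.

Dora first takes $30,000, leaving a balance of $6,300,000. Dora then takes one-fifth of the balance ($1,260,000), for a total of $1,290,000. The remaining $5,040,000 passes to the descendants.
The descendants' portion ($5,040,000) is divided at the children's generation into 5 shares of $1,008,000. Hollis, Harun, and Xiulan each take $1,008,000. The 2 shares of the deceased (Phaedra and Petra) are combined into a pool of $2,016,000.
That pool ($2,016,000) is divided at the grandchildren's generation equally among Kira, Vidar, and Yusuf: $672,000 each.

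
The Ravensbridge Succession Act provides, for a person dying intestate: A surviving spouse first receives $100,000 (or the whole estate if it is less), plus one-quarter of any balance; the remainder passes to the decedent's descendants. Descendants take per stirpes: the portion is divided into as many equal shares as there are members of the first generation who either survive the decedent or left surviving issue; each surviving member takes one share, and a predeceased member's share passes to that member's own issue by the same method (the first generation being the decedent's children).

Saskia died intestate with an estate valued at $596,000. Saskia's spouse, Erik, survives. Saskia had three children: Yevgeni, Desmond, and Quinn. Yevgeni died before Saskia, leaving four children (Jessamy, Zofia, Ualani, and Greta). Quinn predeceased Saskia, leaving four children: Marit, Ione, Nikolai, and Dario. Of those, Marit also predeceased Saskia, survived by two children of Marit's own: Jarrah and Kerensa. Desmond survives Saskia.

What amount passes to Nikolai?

Erik first takes $100,000, leaving a balance of $496,000. Erik then takes one-quarter of the balance ($124,000), for a total of $224,000. The remaining $372,000 passes to the descendants.
The descendants' portion ($372,000) is divided into 3 shares of $124,000: Desmond takes $124,000; Yevgeni's $124,000 share passes to Yevgeni's issue; Quinn's $124,000 share passes to Quinn's issue.
Yevgeni's share ($124,000) is divided into 4 shares of $31,000: Jessamy, Zofia, Ualani, and Greta each take $31,000.
Quinn's share ($124,000) is divided into 4 shares of $31,000: Ione, Nikolai, and Dario each take $31,000; Marit's $31,000 share passes to Marit's issue.
Marit's share ($31,000) is divided into 2 shares of $15,500: Jarrah and Kerensa each take $15,500.

Nikolai receives $31,000.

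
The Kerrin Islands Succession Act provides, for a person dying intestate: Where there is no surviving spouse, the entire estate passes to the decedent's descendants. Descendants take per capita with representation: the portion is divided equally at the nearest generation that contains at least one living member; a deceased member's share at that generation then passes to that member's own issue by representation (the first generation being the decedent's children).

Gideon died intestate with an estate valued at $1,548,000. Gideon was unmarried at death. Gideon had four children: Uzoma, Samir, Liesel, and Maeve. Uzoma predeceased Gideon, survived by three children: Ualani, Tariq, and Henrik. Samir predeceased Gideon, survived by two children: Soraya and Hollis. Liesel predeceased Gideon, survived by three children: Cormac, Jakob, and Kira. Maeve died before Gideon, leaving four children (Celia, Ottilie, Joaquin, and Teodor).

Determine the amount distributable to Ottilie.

The entire $1,548,000 passes to the descendants.
No child survives, so the initial division is made at the grandchildren's generation.
That amount ($1,548,000) is divided into 12 shares of $129,000: Ualani, Tariq, Henrik, Soraya, Hollis, Cormac, Jakob, Kira, Celia, Ottilie, Joaquin, and Teodor each take $129,000.

Ottilie receives $129,000.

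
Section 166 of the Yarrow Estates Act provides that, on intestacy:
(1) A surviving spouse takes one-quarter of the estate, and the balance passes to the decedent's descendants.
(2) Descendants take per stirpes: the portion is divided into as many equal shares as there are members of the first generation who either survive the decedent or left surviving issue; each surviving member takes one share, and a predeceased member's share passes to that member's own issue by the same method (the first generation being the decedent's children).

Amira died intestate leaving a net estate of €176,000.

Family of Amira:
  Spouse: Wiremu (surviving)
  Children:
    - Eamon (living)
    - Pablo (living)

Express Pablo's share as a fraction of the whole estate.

Wiremu takes one-quarter of €176,000 = €44,000. The remaining €132,000 passes to the descendants.
The descendants' portion (€132,000) is divided into 2 shares of €66,000: Eamon and Pablo each take €66,000.

Pablo receives 3/8 of the estate.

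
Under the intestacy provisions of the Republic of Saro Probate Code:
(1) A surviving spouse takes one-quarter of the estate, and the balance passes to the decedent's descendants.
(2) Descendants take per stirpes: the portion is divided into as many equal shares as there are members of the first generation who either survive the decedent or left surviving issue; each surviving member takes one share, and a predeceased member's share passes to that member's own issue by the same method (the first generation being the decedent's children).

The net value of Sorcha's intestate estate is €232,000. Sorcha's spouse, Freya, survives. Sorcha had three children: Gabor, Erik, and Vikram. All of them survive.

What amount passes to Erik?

Freya takes one-quarter of €232,000 = €58,000. The remaining €174,000 passes to the descendants.
The descendants' portion (€174,000) is divided into 3 shares of €58,000: Gabor, Erik, and Vikram each take €58,000.

Erik receives €58,000.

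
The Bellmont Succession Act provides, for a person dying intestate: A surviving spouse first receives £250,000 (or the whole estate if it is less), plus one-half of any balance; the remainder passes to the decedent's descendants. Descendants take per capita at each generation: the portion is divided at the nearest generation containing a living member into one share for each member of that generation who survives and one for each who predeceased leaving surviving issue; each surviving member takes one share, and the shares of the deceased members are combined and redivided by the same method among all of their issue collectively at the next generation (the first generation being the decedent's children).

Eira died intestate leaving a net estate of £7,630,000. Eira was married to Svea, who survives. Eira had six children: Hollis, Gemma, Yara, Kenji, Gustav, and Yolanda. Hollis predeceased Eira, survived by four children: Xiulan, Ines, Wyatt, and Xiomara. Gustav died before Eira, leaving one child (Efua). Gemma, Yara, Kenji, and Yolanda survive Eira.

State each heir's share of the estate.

Svea: £3,940,000; Xiulan: £246,000; Ines: £246,000; Wyatt: £246,000; Xiomara: £246,000; Gemma: £615,000; Yara: £615,000; Kenji: £615,000; Efua: £246,000; Yolanda: £615,000

Svea first takes £250,000, leaving a balance of £7,380,000. Svea then takes one-half of the balance (£3,690,000), for a total of £3,940,000. The remaining £3,690,000 passes to the descendants.
The descendants' portion (£3,690,000) is divided at the children's generation into 6 shares of £615,000. Gemma, Yara, Kenji, and Yolanda each take £615,000. The 2 shares of the deceased (Hollis and Gustav) are combined into a pool of £1,230,000.
That pool (£1,230,000) is divided at the grandchildren's generation equally among Xiulan, Ines, Wyatt, Xiomara, and Efua: £246,000 each.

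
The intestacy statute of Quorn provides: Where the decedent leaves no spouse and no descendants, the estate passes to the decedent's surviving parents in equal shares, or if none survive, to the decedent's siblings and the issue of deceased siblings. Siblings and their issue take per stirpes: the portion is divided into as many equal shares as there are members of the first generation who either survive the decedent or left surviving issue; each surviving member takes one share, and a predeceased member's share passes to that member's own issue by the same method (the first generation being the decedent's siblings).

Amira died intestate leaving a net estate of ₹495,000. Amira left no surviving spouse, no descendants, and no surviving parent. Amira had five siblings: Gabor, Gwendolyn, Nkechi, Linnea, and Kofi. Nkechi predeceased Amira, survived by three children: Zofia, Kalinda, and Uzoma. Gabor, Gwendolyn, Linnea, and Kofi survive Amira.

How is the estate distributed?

The entire ₹495,000 passes to the siblings and their issue.
That amount (₹495,000) is divided into 5 shares of ₹99,000: Gabor, Gwendolyn, Linnea, and Kofi each take ₹99,000; Nkechi's ₹99,000 share passes to Nkechi's issue.
Nkechi's share (₹99,000) is divided into 3 shares of ₹33,000: Zofia, Kalinda, and Uzoma each take ₹33,000.

Gabor: ₹99,000; Gwendolyn: ₹99,000; Zofia: ₹33,000; Kalinda: ₹33,000; Uzoma: ₹33,000; Linnea: ₹99,000; Kofi: ₹99,000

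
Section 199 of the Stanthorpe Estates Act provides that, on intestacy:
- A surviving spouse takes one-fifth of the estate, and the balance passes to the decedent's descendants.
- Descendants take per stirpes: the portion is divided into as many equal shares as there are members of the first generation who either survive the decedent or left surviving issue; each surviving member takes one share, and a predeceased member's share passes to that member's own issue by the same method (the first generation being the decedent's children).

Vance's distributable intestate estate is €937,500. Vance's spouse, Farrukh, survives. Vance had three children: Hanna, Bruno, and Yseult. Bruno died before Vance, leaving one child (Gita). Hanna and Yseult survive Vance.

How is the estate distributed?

Farrukh takes one-fifth of €937,500 = €187,500. The remaining €750,000 passes to the descendants.
The descendants' portion (€750,000) is divided into 3 shares of €250,000: Hanna and Yseult each take €250,000; Bruno's €250,000 share passes to Bruno's issue.
Bruno's share (€250,000) passes entirely to Gita.

Farrukh: €187,500; Hanna: €250,000; Gita: €250,000; Yseult: €250,000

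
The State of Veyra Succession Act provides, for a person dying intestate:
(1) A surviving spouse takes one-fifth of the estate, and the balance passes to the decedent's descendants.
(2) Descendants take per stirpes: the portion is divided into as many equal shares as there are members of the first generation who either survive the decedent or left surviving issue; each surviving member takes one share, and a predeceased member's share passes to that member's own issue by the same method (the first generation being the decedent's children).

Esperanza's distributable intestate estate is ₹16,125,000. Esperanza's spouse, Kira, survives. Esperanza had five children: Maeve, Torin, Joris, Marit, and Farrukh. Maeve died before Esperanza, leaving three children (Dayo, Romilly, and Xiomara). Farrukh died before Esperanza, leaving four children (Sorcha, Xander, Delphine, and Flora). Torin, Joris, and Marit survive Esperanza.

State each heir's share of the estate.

Kira takes one-fifth of ₹16,125,000 = ₹3,225,000. The remaining ₹12,900,000 passes to the descendants.
The descendants' portion (₹12,900,000) is divided into 5 shares of ₹2,580,000: Torin, Joris, and Marit each take ₹2,580,000; Maeve's ₹2,580,000 share passes to Maeve's issue; Farrukh's ₹2,580,000 share passes to Farrukh's issue.
Maeve's share (₹2,580,000) is divided into 3 shares of ₹860,000: Dayo, Romilly, and Xiomara each take ₹860,000.
Farrukh's share (₹2,580,000) is divided into 4 shares of ₹645,000: Sorcha, Xander, Delphine, and Flora each take ₹645,000.

Kira: ₹3,225,000; Dayo: ₹860,000; Romilly: ₹860,000; Xiomara: ₹860,000; Torin: ₹2,580,000; Joris: ₹2,580,000; Marit: ₹2,580,000; Sorcha: ₹645,000; Xander: ₹645,000; Delphine: ₹645,000; Flora: ₹645,000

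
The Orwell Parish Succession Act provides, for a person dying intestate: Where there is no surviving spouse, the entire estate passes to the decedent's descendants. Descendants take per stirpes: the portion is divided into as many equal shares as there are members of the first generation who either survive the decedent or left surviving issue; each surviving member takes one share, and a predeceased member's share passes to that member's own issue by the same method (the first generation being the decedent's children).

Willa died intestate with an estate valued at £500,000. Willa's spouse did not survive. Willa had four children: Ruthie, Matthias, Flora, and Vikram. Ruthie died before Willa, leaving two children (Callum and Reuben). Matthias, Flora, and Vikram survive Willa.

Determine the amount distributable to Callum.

The entire £500,000 passes to the descendants.
That amount (£500,000) is divided into 4 shares of £125,000: Matthias, Flora, and Vikram each take £125,000; Ruthie's £125,000 share passes to Ruthie's issue.
Ruthie's share (£125,000) is divided into 2 shares of £62,500: Callum and Reuben each take £62,500.

Callum receives £62,500.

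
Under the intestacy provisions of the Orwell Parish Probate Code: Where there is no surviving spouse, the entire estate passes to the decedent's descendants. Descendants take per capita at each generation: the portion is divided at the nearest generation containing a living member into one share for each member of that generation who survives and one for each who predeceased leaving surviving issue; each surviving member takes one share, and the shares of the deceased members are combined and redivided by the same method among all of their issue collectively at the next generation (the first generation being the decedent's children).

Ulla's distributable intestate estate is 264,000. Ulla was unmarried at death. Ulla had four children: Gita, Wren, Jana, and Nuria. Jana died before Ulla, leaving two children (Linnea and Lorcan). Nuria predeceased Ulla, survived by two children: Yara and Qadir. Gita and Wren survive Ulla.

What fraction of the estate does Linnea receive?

The entire 264,000 passes to the descendants.
That amount (264,000) is divided at the children's generation into 4 shares of 66,000. Gita and Wren each take 66,000. The 2 shares of the deceased (Jana and Nuria) are combined into a pool of 132,000.
That pool (132,000) is divided at the grandchildren's generation equally among Linnea, Lorcan, Yara, and Qadir: 33,000 each.

Linnea receives 1/8 of the estate.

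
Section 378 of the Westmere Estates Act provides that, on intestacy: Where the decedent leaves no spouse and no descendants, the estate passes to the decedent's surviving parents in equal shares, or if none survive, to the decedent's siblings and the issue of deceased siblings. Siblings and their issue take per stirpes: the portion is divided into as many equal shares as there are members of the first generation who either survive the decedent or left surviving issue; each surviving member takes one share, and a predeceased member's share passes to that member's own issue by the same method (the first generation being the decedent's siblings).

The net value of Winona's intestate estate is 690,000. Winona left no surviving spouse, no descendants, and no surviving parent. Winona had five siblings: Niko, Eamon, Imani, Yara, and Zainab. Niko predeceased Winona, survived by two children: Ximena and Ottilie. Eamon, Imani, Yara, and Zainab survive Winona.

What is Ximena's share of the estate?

The entire 690,000 passes to the siblings and their issue.
That amount (690,000) is divided into 5 shares of 138,000: Eamon, Imani, Yara, and Zainab each take 138,000; Niko's 138,000 share passes to Niko's issue.
Niko's share (138,000) is divided into 2 shares of 69,000: Ximena and Ottilie each take 69,000.

Ximena receives 69,000.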